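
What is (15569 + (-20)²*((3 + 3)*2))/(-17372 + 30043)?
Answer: 20369/12671 ≈ 1.6075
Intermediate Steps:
(15569 + (-20)²*((3 + 3)*2))/(-17372 + 30043) = (15569 + 400*(6*2))/12671 = (15569 + 400*12)*(1/12671) = (15569 + 4800)*(1/12671) = 20369*(1/12671) = 20369/12671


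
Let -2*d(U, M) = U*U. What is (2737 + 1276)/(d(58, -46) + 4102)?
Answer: 4013/2420 ≈ 1.6583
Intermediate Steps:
d(U, M) = -U²/2 (d(U, M) = -U*U/2 = -U²/2)
(2737 + 1276)/(d(58, -46) + 4102) = (2737 + 1276)/(-½*58² + 4102) = 4013/(-½*3364 + 4102) = 4013/(-1682 + 4102) = 4013/2420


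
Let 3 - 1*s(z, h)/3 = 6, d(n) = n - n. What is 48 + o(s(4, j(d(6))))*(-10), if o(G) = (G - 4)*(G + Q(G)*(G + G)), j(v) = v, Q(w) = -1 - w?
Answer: -19842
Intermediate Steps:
d(n) = 0
s(z, h) = -9 (s(z, h) = 9 - 3*6 = 9 - 18 = -9)
o(G) = (-4 + G)*(G + 2*G*(-1 - G)) (o(G) = (G - 4)*(G + (-1 - G)*(G + G)) = (-4 + G)*(G + (-1 - G)*(2*G)) = (-4 + G)*(G + 2*G*(-1 - G)))
48 + o(s(4, j(d(6))))*(-10) = 48 - 9*(4 - 2*(-9)² + 7*(-9))*(-10) = 48 - 9*(4 - 2*81 - 63)*(-10) = 48 - 9*(4 - 162 - 63)*(-10) = 48 - 9*(-221)*(-10) = 48 + 1989*(-10) = 48 - 19890 = -19842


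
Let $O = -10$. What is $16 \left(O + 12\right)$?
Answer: $32$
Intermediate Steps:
$16 \left(O + 12\right) = 16 \left(-10 + 12\right) = 16 \cdot 2 = 32$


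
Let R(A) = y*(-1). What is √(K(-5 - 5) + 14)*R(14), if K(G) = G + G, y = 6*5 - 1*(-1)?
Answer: -31*I*√6 ≈ -75.934*I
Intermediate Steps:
y = 31 (y = 30 + 1 = 31)
K(G) = 2*G
R(A) = -31 (R(A) = 31*(-1) = -31)
√(K(-5 - 5) + 14)*R(14) = √(2*(-5 - 5) + 14)*(-31) = √(2*(-10) + 14)*(-31) = √(-20 + 14)*(-31) = √(-6)*(-31) = (I*√6)*(-31) = -31*I*√6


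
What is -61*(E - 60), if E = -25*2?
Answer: 6710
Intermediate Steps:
E = -50
-61*(E - 60) = -61*(-50 - 60) = -61*(-110) = 6710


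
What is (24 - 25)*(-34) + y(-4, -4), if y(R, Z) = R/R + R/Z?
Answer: 36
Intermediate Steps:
y(R, Z) = 1 + R/Z
(24 - 25)*(-34) + y(-4, -4) = (24 - 25)*(-34) + (-4 - 4)/(-4) = -1*(-34) - ¼*(-8) = 34 + 2 = 36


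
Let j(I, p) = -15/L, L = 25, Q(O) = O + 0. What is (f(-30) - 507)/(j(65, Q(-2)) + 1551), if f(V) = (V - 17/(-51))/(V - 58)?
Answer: -668795/2046528 ≈ -0.32680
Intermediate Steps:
Q(O) = O
f(V) = (⅓ + V)/(-58 + V) (f(V) = (V - 17*(-1/51))/(-58 + V) = (V + ⅓)/(-58 + V) = (⅓ + V)/(-58 + V))
j(I, p) = -⅗ (j(I, p) = -15/25 = -15*1/25 = -⅗)
(f(-30) - 507)/(j(65, Q(-2)) + 1551) = ((⅓ - 30)/(-58 - 30) - 507)/(-⅗ + 1551) = (-89/3/(-88) - 507)/(7752/5) = (-1/88*(-89/3) - 507)*(5/7752) = (89/264 - 507)*(5/7752) = -133759/264*5/7752 = -668795/2046528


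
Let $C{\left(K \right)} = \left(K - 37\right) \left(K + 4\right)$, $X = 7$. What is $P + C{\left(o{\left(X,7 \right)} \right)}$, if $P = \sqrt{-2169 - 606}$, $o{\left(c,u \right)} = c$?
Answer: $-330 + 5 i \sqrt{111} \approx -330.0 + 52.678 i$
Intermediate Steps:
$P = 5 i \sqrt{111}$ ($P = \sqrt{-2775} = 5 i \sqrt{111} \approx 52.678 i$)
$C{\left(K \right)} = \left(-37 + K\right) \left(4 + K\right)$
$P + C{\left(o{\left(X,7 \right)} \right)} = 5 i \sqrt{111} - \left(379 - 49\right) = 5 i \sqrt{111} - 330 = -330 + 5 i \sqrt{111}$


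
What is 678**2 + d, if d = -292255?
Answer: 167429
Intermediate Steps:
678**2 + d = 678**2 - 292255 = 459684 - 292255 = 167429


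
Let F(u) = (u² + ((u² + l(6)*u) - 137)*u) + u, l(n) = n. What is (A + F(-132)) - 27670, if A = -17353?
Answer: -2205071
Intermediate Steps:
F(u) = u + u² + u*(-137 + u² + 6*u) (F(u) = (u² + ((u² + 6*u) - 137)*u) + u = (u² + (-137 + u² + 6*u)*u) + u = (u² + u*(-137 + u² + 6*u)) + u = u + u² + u*(-137 + u² + 6*u))
(A + F(-132)) - 27670 = (-17353 - 132*(-136 + (-132)² + 7*(-132))) - 27670 = (-17353 - 132*(-136 + 17424 - 924)) - 27670 = (-17353 - 132*16364) - 27670 = (-17353 - 2160048) - 27670 = -2177401 - 27670 = -2205071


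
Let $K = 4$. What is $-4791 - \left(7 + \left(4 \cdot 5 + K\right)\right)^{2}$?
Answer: $-5752$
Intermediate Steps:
$-4791 - \left(7 + \left(4 \cdot 5 + K\right)\right)^{2} = -4791 - \left(7 + \left(4 \cdot 5 + 4\right)\right)^{2} = -4791 - \left(7 + \left(20 + 4\right)\right)^{2} = -4791 - \left(7 + 24\right)^{2} = -4791 - 31^{2} = -4791 - 961 = -5752$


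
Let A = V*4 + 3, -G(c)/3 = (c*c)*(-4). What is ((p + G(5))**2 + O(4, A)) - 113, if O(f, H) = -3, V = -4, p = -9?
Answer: 84565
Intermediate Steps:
G(c) = 12*c**2 (G(c) = -3*c*c*(-4) = -3*c**2*(-4) = -(-12)*c**2 = 12*c**2)
A = -13 (A = -4*4 + 3 = -16 + 3 = -13)
((p + G(5))**2 + O(4, A)) - 113 = ((-9 + 12*5**2)**2 - 3) - 113 = ((-9 + 12*25)**2 - 3) - 113 = ((-9 + 300)**2 - 3) - 113 = (291**2 - 3) - 113 = (84681 - 3) - 113 = 84678 - 113 = 84565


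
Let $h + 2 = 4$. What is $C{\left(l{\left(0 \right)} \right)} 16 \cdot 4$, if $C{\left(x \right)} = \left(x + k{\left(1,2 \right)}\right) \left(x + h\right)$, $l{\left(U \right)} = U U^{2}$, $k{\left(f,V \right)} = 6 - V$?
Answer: $512$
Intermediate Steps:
$h = 2$ ($h = -2 + 4 = 2$)
$l{\left(U \right)} = U^{3}$
$C{\left(x \right)} = \left(2 + x\right) \left(4 + x\right)$ ($C{\left(x \right)} = \left(x + \left(6 - 2\right)\right) \left(x + 2\right) = \left(x + \left(6 - 2\right)\right) \left(2 + x\right) = \left(x + 4\right) \left(2 + x\right) = \left(4 + x\right) \left(2 + x\right) = \left(2 + x\right) \left(4 + x\right)$)
$C{\left(l{\left(0 \right)} \right)} 16 \cdot 4 = \left(8 + \left(0^{3}\right)^{2} + 6 \cdot 0^{3}\right) 16 \cdot 4 = \left(8 + 0^{2} + 6 \cdot 0\right) 16 \cdot 4 = \left(8 + 0 + 0\right) 16 \cdot 4 = 8 \cdot 16 \cdot 4 = 128 \cdot 4 = 512$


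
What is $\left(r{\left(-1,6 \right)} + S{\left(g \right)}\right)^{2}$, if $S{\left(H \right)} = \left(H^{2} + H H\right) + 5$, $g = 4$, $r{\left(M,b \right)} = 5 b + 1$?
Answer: $4624$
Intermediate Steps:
$r{\left(M,b \right)} = 1 + 5 b$
$S{\left(H \right)} = 5 + 2 H^{2}$ ($S{\left(H \right)} = \left(H^{2} + H^{2}\right) + 5 = 2 H^{2} + 5 = 5 + 2 H^{2}$)
$\left(r{\left(-1,6 \right)} + S{\left(g \right)}\right)^{2} = \left(\left(1 + 5 \cdot 6\right) + \left(5 + 2 \cdot 4^{2}\right)\right)^{2} = \left(\left(1 + 30\right) + \left(5 + 2 \cdot 16\right)\right)^{2} = \left(31 + \left(5 + 32\right)\right)^{2} = \left(31 + 37\right)^{2} = 68^{2} = 4624$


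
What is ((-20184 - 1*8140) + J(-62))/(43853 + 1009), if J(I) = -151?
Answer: -28475/44862 ≈ -0.63472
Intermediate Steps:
((-20184 - 1*8140) + J(-62))/(43853 + 1009) = ((-20184 - 1*8140) - 151)/(43853 + 1009) = ((-20184 - 8140) - 151)/44862 = (-28324 - 151)*(1/44862) = -28475*1/44862 = -28475/44862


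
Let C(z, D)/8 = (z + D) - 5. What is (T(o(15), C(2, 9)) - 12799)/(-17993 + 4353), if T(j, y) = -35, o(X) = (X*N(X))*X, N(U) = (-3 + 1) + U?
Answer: 207/220 ≈ 0.94091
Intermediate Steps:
C(z, D) = -40 + 8*D + 8*z (C(z, D) = 8*((z + D) - 5) = 8*((D + z) - 5) = 8*(-5 + D + z) = -40 + 8*D + 8*z)
N(U) = -2 + U
o(X) = X²*(-2 + X) (o(X) = (X*(-2 + X))*X = X²*(-2 + X))
(T(o(15), C(2, 9)) - 12799)/(-17993 + 4353) = (-35 - 12799)/(-17993 + 4353) = -12834/(-13640) = -12834*(-1/13640) = 207/220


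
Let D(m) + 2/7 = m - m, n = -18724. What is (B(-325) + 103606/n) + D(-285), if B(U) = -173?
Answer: -11718727/65534 ≈ -178.82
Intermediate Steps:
D(m) = -2/7 (D(m) = -2/7 + (m - m) = -2/7 + 0 = -2/7)
(B(-325) + 103606/n) + D(-285) = (-173 + 103606/(-18724)) - 2/7 = (-173 + 103606*(-1/18724)) - 2/7 = (-173 - 51803/9362) - 2/7 = -1671429/9362 - 2/7 = -11718727/65534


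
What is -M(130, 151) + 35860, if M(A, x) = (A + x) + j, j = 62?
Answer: 35517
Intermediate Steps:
M(A, x) = 62 + A + x (M(A, x) = (A + x) + 62 = 62 + A + x)
-M(130, 151) + 35860 = -(62 + 130 + 151) + 35860 = -1*343 + 35860 = -343 + 35860 = 35517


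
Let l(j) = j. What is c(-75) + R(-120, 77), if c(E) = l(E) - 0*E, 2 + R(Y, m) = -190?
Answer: -267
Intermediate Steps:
R(Y, m) = -192 (R(Y, m) = -2 - 190 = -192)
c(E) = E (c(E) = E - 0*E = E - 1*0 = E + 0 = E)
c(-75) + R(-120, 77) = -75 - 192 = -267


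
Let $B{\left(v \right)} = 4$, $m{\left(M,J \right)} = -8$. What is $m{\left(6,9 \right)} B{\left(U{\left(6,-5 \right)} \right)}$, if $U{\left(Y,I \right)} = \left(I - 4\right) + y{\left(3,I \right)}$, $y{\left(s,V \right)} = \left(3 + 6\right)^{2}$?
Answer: $-32$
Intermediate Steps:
$y{\left(s,V \right)} = 81$ ($y{\left(s,V \right)} = 9^{2} = 81$)
$U{\left(Y,I \right)} = 77 + I$ ($U{\left(Y,I \right)} = \left(I - 4\right) + 81 = \left(-4 + I\right) + 81 = 77 + I$)
$m{\left(6,9 \right)} B{\left(U{\left(6,-5 \right)} \right)} = \left(-8\right) 4 = -32$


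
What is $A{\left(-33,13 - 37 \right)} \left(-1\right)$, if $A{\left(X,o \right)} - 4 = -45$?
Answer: $41$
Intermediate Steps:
$A{\left(X,o \right)} = -41$ ($A{\left(X,o \right)} = 4 - 45 = -41$)
$A{\left(-33,13 - 37 \right)} \left(-1\right) = \left(-41\right) \left(-1\right) = 41$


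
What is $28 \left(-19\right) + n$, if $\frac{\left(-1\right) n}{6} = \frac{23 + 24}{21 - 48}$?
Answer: $- \frac{4694}{9} \approx -521.56$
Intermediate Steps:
$n = \frac{94}{9}$ ($n = - 6 \frac{23 + 24}{21 - 48} = - 6 \frac{47}{-27} = - 6 \cdot 47 \left(- \frac{1}{27}\right) = \left(-6\right) \left(- \frac{47}{27}\right) = \frac{94}{9} \approx 10.444$)
$28 \left(-19\right) + n = 28 \left(-19\right) + \frac{94}{9} = -532 + \frac{94}{9} = - \frac{4694}{9}$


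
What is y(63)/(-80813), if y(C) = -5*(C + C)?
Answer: 630/80813 ≈ 0.0077958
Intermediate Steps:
y(C) = -10*C
y(63)/(-80813) = -10*63/(-80813) = -630*(-1/80813) = 630/80813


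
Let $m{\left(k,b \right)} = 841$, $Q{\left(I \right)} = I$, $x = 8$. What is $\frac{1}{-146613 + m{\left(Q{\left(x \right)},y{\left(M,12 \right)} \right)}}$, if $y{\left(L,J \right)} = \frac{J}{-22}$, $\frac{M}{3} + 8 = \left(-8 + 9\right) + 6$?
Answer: $- \frac{1}{145772} \approx -6.86 \cdot 10^{-6}$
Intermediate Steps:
$M = -3$ ($M = -24 + 3 \left(\left(-8 + 9\right) + 6\right) = -24 + 3 \left(1 + 6\right) = -24 + 3 \cdot 7 = -24 + 21 = -3$)
$y{\left(L,J \right)} = - \frac{J}{22}$ ($y{\left(L,J \right)} = J \left(- \frac{1}{22}\right) = - \frac{J}{22}$)
$\frac{1}{-146613 + m{\left(Q{\left(x \right)},y{\left(M,12 \right)} \right)}} = \frac{1}{-146613 + 841} = \frac{1}{-145772} = - \frac{1}{145772}$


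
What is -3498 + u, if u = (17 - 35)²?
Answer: -3174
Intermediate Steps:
u = 324 (u = (-18)² = 324)
-3498 + u = -3498 + 324 = -3174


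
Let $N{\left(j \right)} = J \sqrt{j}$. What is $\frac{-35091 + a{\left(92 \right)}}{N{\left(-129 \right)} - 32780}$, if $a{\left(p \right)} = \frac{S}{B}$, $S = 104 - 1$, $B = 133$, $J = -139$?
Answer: $\frac{152984260000}{143243767597} - \frac{648713000 i \sqrt{129}}{143243767597} \approx 1.068 - 0.051437 i$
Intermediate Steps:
$S = 103$ ($S = 104 - 1 = 103$)
$a{\left(p \right)} = \frac{103}{133}$
$N{\left(j \right)} = - 139 \sqrt{j}$
$\frac{-35091 + a{\left(92 \right)}}{N{\left(-129 \right)} - 32780} = \frac{-35091 + \frac{103}{133}}{- 139 \sqrt{-129} - 32780} = - \frac{4667000}{133 \left(- 139 i \sqrt{129} - 32780\right)} = - \frac{4667000}{133 \left(-32780 - 139 i \sqrt{129}\right)}$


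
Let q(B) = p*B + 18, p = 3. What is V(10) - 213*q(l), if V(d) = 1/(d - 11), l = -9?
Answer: 1916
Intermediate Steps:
q(B) = 18 + 3*B (q(B) = 3*B + 18 = 18 + 3*B)
V(d) = 1/(-11 + d)
V(10) - 213*q(l) = 1/(-11 + 10) - 213*(18 + 3*(-9)) = 1/(-1) - 213*(18 - 27) = -1 - 213*(-9) = -1 + 1917 = 1916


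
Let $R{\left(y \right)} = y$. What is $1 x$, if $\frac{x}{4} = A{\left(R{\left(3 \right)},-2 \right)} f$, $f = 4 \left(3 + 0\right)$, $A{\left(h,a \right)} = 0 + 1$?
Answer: $48$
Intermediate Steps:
$A{\left(h,a \right)} = 1$
$f = 12$ ($f = 4 \cdot 3 = 12$)
$x = 48$ ($x = 4 \cdot 1 \cdot 12 = 4 \cdot 12 = 48$)
$1 x = 1 \cdot 48 = 48$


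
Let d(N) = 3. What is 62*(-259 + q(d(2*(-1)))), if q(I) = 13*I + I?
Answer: -13454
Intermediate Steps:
q(I) = 14*I
62*(-259 + q(d(2*(-1)))) = 62*(-259 + 14*3) = 62*(-259 + 42) = 62*(-217) = -13454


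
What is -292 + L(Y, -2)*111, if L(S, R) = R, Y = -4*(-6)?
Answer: -514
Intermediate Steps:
Y = 24
-292 + L(Y, -2)*111 = -292 - 2*111 = -292 - 222 = -514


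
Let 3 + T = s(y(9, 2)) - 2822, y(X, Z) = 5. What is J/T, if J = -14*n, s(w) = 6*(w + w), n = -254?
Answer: -508/395 ≈ -1.2861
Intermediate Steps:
s(w) = 12*w (s(w) = 6*(2*w) = 12*w)
T = -2765 (T = -3 + (12*5 - 2822) = -3 + (60 - 2822) = -3 - 2762 = -2765)
J = 3556 (J = -14*(-254) = 3556)
J/T = 3556/(-2765) = 3556*(-1/2765) = -508/395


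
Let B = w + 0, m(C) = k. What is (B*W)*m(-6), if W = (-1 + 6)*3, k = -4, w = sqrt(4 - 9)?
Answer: -60*I*sqrt(5) ≈ -134.16*I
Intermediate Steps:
w = I*sqrt(5) (w = sqrt(-5) = I*sqrt(5) ≈ 2.2361*I)
m(C) = -4
B = I*sqrt(5) (B = I*sqrt(5) + 0 = I*sqrt(5) ≈ 2.2361*I)
W = 15 (W = 5*3 = 15)
(B*W)*m(-6) = ((I*sqrt(5))*15)*(-4) = (15*I*sqrt(5))*(-4) = -60*I*sqrt(5)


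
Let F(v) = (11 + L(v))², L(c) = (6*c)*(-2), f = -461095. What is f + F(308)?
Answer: 13118130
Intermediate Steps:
L(c) = -12*c
F(v) = (11 - 12*v)²
f + F(308) = -461095 + (-11 + 12*308)² = -461095 + (-11 + 3696)² = -461095 + 3685² = -461095 + 13579225 = 13118130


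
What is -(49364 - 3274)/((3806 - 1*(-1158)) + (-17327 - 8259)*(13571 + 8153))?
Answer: 4609/55582530 ≈ 8.2922e-5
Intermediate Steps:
-(49364 - 3274)/((3806 - 1*(-1158)) + (-17327 - 8259)*(13571 + 8153)) = -46090/((3806 + 1158) - 25586*21724) = -46090/(4964 - 555830264) = -46090/(-555825300) = -46090*(-1)/555825300 = -1*(-4609/55582530) = 4609/55582530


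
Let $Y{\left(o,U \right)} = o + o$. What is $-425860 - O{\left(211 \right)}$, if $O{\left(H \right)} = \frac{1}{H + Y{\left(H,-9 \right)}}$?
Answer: $- \frac{269569381}{633} \approx -4.2586 \cdot 10^{5}$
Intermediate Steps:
$Y{\left(o,U \right)} = 2 o$
$O{\left(H \right)} = \frac{1}{3 H}$ ($O{\left(H \right)} = \frac{1}{H + 2 H} = \frac{1}{3 H}$)
$-425860 - O{\left(211 \right)} = -425860 - \frac{1}{3 \cdot 211} = -425860 - \frac{1}{3} \cdot \frac{1}{211} = -425860 - \frac{1}{633} = - \frac{269569381}{633}$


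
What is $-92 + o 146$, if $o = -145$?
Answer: $-21262$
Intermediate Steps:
$-92 + o 146 = -92 - 21170 = -21262$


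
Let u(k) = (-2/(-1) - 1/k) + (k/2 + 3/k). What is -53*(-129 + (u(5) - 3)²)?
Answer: 664567/100 ≈ 6645.7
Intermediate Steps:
u(k) = 2 + k/2 + 2/k (u(k) = (-2*(-1) - 1/k) + (k*(½) + 3/k) = (2 - 1/k) + (k/2 + 3/k) = 2 + k/2 + 2/k)
-53*(-129 + (u(5) - 3)²) = -53*(-129 + ((2 + (½)*5 + 2/5) - 3)²) = -53*(-129 + ((2 + 5/2 + 2*(⅕)) - 3)²) = -53*(-129 + ((2 + 5/2 + ⅖) - 3)²) = -53*(-129 + (49/10 - 3)²) = -53*(-129 + (19/10)²) = -53*(-129 + 361/100) = -53*(-12539/100) = 664567/100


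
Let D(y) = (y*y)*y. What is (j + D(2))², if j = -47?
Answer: 1521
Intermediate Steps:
D(y) = y³ (D(y) = y²*y = y³)
(j + D(2))² = (-47 + 2³)² = (-47 + 8)² = (-39)² = 1521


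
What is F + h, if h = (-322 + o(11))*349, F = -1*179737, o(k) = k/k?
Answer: -291766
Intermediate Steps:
o(k) = 1
F = -179737
h = -112029 (h = (-322 + 1)*349 = -321*349 = -112029)
F + h = -179737 - 112029 = -291766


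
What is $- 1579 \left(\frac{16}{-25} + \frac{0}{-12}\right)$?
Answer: $\frac{25264}{25} \approx 1010.6$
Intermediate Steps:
$- 1579 \left(\frac{16}{-25} + \frac{0}{-12}\right) = - 1579 \left(16 \left(- \frac{1}{25}\right) + 0 \left(- \frac{1}{12}\right)\right) = - 1579 \left(- \frac{16}{25} + 0\right) = \left(-1579\right) \left(- \frac{16}{25}\right) = \frac{25264}{25}$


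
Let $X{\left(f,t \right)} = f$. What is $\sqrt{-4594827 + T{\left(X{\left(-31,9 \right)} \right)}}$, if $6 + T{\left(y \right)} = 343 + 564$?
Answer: $i \sqrt{4593926} \approx 2143.3 i$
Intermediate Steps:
$T{\left(y \right)} = 901$ ($T{\left(y \right)} = -6 + \left(343 + 564\right) = -6 + 907 = 901$)
$\sqrt{-4594827 + T{\left(X{\left(-31,9 \right)} \right)}} = \sqrt{-4594827 + 901} = \sqrt{-4593926} = i \sqrt{4593926}$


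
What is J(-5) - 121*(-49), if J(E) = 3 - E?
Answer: 5937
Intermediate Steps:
J(-5) - 121*(-49) = (3 - 1*(-5)) - 121*(-49) = (3 + 5) + 5929 = 8 + 5929 = 5937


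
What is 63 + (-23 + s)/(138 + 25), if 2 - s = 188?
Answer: 10060/163 ≈ 61.718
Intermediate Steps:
s = -186 (s = 2 - 1*188 = 2 - 188 = -186)
63 + (-23 + s)/(138 + 25) = 63 + (-23 - 186)/(138 + 25) = 63 - 209/163 = 10060/163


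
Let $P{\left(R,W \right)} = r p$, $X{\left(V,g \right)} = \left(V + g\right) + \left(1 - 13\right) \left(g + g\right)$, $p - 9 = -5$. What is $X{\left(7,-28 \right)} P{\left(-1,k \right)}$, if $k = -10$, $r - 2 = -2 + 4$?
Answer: $10416$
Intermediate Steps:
$p = 4$ ($p = 9 - 5 = 4$)
$r = 4$ ($r = 2 + \left(-2 + 4\right) = 2 + 2 = 4$)
$X{\left(V,g \right)} = V - 23 g$ ($X{\left(V,g \right)} = \left(V + g\right) - 12 \cdot 2 g = \left(V + g\right) - 24 g = V - 23 g$)
$P{\left(R,W \right)} = 16$ ($P{\left(R,W \right)} = 4 \cdot 4 = 16$)
$X{\left(7,-28 \right)} P{\left(-1,k \right)} = \left(7 - -644\right) 16 = \left(7 + 644\right) 16 = 651 \cdot 16 = 10416$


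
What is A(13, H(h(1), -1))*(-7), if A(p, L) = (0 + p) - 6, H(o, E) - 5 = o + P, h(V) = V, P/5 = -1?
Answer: -49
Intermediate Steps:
P = -5 (P = 5*(-1) = -5)
H(o, E) = o (H(o, E) = 5 + (o - 5) = 5 + (-5 + o) = o)
A(p, L) = -6 + p (A(p, L) = p - 6 = -6 + p)
A(13, H(h(1), -1))*(-7) = (-6 + 13)*(-7) = 7*(-7) = -49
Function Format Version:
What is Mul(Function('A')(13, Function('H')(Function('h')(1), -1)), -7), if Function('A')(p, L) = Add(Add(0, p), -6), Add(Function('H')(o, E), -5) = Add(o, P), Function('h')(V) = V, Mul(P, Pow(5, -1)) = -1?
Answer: -49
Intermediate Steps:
P = -5 (P = Mul(5, -1) = -5)
Function('H')(o, E) = o (Function('H')(o, E) = Add(5, Add(o, -5)) = Add(5, Add(-5, o)) = o)
Function('A')(p, L) = Add(-6, p) (Function('A')(p, L) = Add(p, -6) = Add(-6, p))
Mul(Function('A')(13, Function('H')(Function('h')(1), -1)), -7) = Mul(Add(-6, 13), -7) = Mul(7, -7) = -49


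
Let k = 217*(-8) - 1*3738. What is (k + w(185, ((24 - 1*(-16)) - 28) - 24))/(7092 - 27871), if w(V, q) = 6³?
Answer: 478/1889 ≈ 0.25304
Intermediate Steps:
w(V, q) = 216
k = -5474 (k = -1736 - 3738 = -5474)
(k + w(185, ((24 - 1*(-16)) - 28) - 24))/(7092 - 27871) = (-5474 + 216)/(7092 - 27871) = -5258/(-20779) = -5258*(-1/20779) = 478/1889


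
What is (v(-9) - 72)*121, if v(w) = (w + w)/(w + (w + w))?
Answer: -25894/3 ≈ -8631.3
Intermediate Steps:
v(w) = ⅔ (v(w) = (2*w)/(w + 2*w) = (2*w)/((3*w)) = (2*w)*(1/(3*w)) = ⅔)
(v(-9) - 72)*121 = (⅔ - 72)*121 = -214/3*121 = -25894/3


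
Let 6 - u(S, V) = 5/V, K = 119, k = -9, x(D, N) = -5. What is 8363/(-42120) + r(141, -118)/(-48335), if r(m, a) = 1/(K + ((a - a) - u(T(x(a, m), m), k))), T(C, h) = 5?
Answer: -20453834567/103015032120 ≈ -0.19855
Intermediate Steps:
u(S, V) = 6 - 5/V
r(m, a) = 9/1012 (r(m, a) = 1/(119 + ((a - a) - (6 - 5/(-9)))) = 1/(119 + (0 - (6 - 5*(-⅑)))) = 1/(119 + (0 - (6 + 5/9))) = 1/(119 + (0 - 1*59/9)) = 1/(119 + (0 - 59/9)) = 1/(119 - 59/9) = 1/(1012/9) = 9/1012)
8363/(-42120) + r(141, -118)/(-48335) = 8363/(-42120) + (9/1012)/(-48335) = 8363*(-1/42120) + (9/1012)*(-1/48335) = -8363/42120 - 9/48915020 = -20453834567/103015032120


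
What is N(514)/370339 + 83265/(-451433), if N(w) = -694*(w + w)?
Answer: -352903024891/167183245787 ≈ -2.1109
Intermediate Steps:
N(w) = -1388*w
N(514)/370339 + 83265/(-451433) = -1388*514/370339 + 83265/(-451433) = -713432*1/370339 + 83265*(-1/451433) = -713432/370339 - 83265/451433 = -352903024891/167183245787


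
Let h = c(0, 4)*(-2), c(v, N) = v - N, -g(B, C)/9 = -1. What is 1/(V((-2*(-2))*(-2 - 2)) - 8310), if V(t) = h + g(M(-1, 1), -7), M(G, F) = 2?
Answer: -1/8293 ≈ -0.00012058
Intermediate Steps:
g(B, C) = 9 (g(B, C) = -9*(-1) = 9)
h = 8 (h = (0 - 1*4)*(-2) = (0 - 4)*(-2) = -4*(-2) = 8)
V(t) = 17 (V(t) = 8 + 9 = 17)
1/(V((-2*(-2))*(-2 - 2)) - 8310) = 1/(17 - 8310) = 1/(-8293) = -1/8293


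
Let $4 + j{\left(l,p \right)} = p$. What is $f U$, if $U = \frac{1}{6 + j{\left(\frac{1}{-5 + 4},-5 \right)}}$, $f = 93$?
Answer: $-31$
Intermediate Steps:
$j{\left(l,p \right)} = -4 + p$
$U = - \frac{1}{3}$ ($U = \frac{1}{6 - 9} = \frac{1}{-3} = - \frac{1}{3} \approx -0.33333$)
$f U = 93 \left(- \frac{1}{3}\right) = -31$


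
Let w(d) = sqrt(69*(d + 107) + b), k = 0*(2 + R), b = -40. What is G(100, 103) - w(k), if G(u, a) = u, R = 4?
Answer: 100 - sqrt(7343) ≈ 14.309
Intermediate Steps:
k = 0 (k = 0*(2 + 4) = 0*6 = 0)
w(d) = sqrt(7343 + 69*d) (w(d) = sqrt(69*(d + 107) - 40) = sqrt(69*(107 + d) - 40) = sqrt((7383 + 69*d) - 40) = sqrt(7343 + 69*d))
G(100, 103) - w(k) = 100 - sqrt(7343 + 69*0) = 100 - sqrt(7343 + 0) = 100 - sqrt(7343)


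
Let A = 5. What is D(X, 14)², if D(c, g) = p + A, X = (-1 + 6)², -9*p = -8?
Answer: 2809/81 ≈ 34.679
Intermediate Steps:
p = 8/9 (p = -⅑*(-8) = 8/9 ≈ 0.88889)
X = 25 (X = 5² = 25)
D(c, g) = 53/9 (D(c, g) = 8/9 + 5 = 53/9)
D(X, 14)² = (53/9)² = 2809/81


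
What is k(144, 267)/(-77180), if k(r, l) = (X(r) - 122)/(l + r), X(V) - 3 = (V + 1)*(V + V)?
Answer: -41641/31720980 ≈ -0.0013127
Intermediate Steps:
X(V) = 3 + 2*V*(1 + V) (X(V) = 3 + (V + 1)*(V + V) = 3 + (1 + V)*(2*V) = 3 + 2*V*(1 + V))
k(r, l) = (-119 + 2*r + 2*r²)/(l + r) (k(r, l) = ((3 + 2*r + 2*r²) - 122)/(l + r) = (-119 + 2*r + 2*r²)/(l + r))
k(144, 267)/(-77180) = ((-119 + 2*144 + 2*144²)/(267 + 144))/(-77180) = ((-119 + 288 + 2*20736)/411)*(-1/77180) = ((-119 + 288 + 41472)/411)*(-1/77180) = ((1/411)*41641)*(-1/77180) = (41641/411)*(-1/77180) = -41641/31720980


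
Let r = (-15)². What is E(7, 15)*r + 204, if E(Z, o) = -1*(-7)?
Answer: 1779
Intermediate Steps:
E(Z, o) = 7
r = 225
E(7, 15)*r + 204 = 7*225 + 204 = 1575 + 204 = 1779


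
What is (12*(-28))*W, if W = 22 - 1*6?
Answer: -5376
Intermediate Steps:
W = 16 (W = 22 - 6 = 16)
(12*(-28))*W = (12*(-28))*16 = -336*16 = -5376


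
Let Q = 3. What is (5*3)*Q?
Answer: 45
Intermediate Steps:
(5*3)*Q = (5*3)*3 = 15*3 = 45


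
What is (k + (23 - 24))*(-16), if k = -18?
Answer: 304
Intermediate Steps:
(k + (23 - 24))*(-16) = (-18 + (23 - 24))*(-16) = (-18 - 1)*(-16) = -19*(-16) = 304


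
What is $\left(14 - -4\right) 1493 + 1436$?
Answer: $28310$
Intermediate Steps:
$\left(14 - -4\right) 1493 + 1436 = \left(14 + 4\right) 1493 + 1436 = 18 \cdot 1493 + 1436 = 26874 + 1436 = 28310$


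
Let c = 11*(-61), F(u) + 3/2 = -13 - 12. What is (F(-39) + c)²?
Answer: 1946025/4 ≈ 4.8651e+5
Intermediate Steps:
F(u) = -53/2 (F(u) = -3/2 + (-13 - 12) = -3/2 - 25 = -53/2)
c = -671
(F(-39) + c)² = (-53/2 - 671)² = (-1395/2)² = 1946025/4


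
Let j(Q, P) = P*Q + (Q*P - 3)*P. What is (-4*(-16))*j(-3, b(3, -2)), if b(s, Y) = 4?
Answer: -4608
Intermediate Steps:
j(Q, P) = P*Q + P*(-3 + P*Q) (j(Q, P) = P*Q + (P*Q - 3)*P = P*Q + (-3 + P*Q)*P = P*Q + P*(-3 + P*Q))
(-4*(-16))*j(-3, b(3, -2)) = (-4*(-16))*(4*(-3 - 3 + 4*(-3))) = 64*(4*(-3 - 3 - 12)) = 64*(4*(-18)) = 64*(-72) = -4608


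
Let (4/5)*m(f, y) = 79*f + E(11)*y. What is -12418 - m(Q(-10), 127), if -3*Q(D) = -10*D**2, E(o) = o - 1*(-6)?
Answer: -576401/12 ≈ -48033.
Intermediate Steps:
E(o) = 6 + o (E(o) = o + 6 = 6 + o)
Q(D) = 10*D**2/3 (Q(D) = -(-10)*D**2/3 = 10*D**2/3)
m(f, y) = 85*y/4 + 395*f/4 (m(f, y) = 5*(79*f + (6 + 11)*y)/4 = 5*(79*f + 17*y)/4 = 5*(17*y + 79*f)/4 = 85*y/4 + 395*f/4)
-12418 - m(Q(-10), 127) = -12418 - ((85/4)*127 + 395*((10/3)*(-10)**2)/4) = -12418 - (10795/4 + 395*((10/3)*100)/4) = -12418 - (10795/4 + (395/4)*(1000/3)) = -12418 - (10795/4 + 98750/3) = -12418 - 1*427385/12 = -12418 - 427385/12 = -576401/12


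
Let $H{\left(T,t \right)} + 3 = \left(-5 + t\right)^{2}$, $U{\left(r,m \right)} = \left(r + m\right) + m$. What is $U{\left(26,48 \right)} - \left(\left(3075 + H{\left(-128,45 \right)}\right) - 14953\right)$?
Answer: $10403$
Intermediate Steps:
$U{\left(r,m \right)} = r + 2 m$ ($U{\left(r,m \right)} = \left(m + r\right) + m = r + 2 m$)
$H{\left(T,t \right)} = -3 + \left(-5 + t\right)^{2}$
$U{\left(26,48 \right)} - \left(\left(3075 + H{\left(-128,45 \right)}\right) - 14953\right) = \left(26 + 2 \cdot 48\right) - \left(\left(3075 - \left(3 - \left(-5 + 45\right)^{2}\right)\right) - 14953\right) = \left(26 + 96\right) - \left(\left(3075 - \left(3 - 40^{2}\right)\right) - 14953\right) = 122 - \left(\left(3075 + \left(-3 + 1600\right)\right) - 14953\right) = 122 - \left(\left(3075 + 1597\right) - 14953\right) = 122 - \left(4672 - 14953\right) = 122 - -10281 = 122 + 10281 = 10403$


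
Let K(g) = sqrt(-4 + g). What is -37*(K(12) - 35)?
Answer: 1295 - 74*sqrt(2) ≈ 1190.3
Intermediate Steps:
-37*(K(12) - 35) = -37*(sqrt(-4 + 12) - 35) = -37*(sqrt(8) - 35) = -37*(2*sqrt(2) - 35) = -37*(-35 + 2*sqrt(2)) = 1295 - 74*sqrt(2)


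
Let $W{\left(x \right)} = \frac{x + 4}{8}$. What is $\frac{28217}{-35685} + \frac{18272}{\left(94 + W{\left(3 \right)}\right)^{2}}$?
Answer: $\frac{2830560767}{2284161165} \approx 1.2392$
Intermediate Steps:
$W{\left(x \right)} = \frac{1}{2} + \frac{x}{8}$ ($W{\left(x \right)} = \left(4 + x\right) \frac{1}{8} = \frac{1}{2} + \frac{x}{8}$)
$\frac{28217}{-35685} + \frac{18272}{\left(94 + W{\left(3 \right)}\right)^{2}} = \frac{28217}{-35685} + \frac{18272}{\left(94 + \left(\frac{1}{2} + \frac{1}{8} \cdot 3\right)\right)^{2}} = 28217 \left(- \frac{1}{35685}\right) + \frac{18272}{\left(94 + \left(\frac{1}{2} + \frac{3}{8}\right)\right)^{2}} = - \frac{28217}{35685} + \frac{18272}{\left(94 + \frac{7}{8}\right)^{2}} = - \frac{28217}{35685} + \frac{18272}{\left(\frac{759}{8}\right)^{2}} = - \frac{28217}{35685} + \frac{18272}{\frac{576081}{64}} = - \frac{28217}{35685} + 18272 \cdot \frac{64}{576081} = - \frac{28217}{35685} + \frac{1169408}{576081} = \frac{2830560767}{2284161165}$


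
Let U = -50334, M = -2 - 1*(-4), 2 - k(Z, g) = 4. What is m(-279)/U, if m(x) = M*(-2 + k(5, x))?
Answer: 4/25167 ≈ 0.00015894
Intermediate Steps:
k(Z, g) = -2 (k(Z, g) = 2 - 1*4 = 2 - 4 = -2)
M = 2 (M = -2 + 4 = 2)
m(x) = -8 (m(x) = 2*(-2 - 2) = 2*(-4) = -8)
m(-279)/U = -8/(-50334) = -8*(-1/50334) = 4/25167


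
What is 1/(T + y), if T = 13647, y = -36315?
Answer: -1/22668 ≈ -4.4115e-5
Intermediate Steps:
1/(T + y) = 1/(13647 - 36315) = 1/(-22668) = -1/22668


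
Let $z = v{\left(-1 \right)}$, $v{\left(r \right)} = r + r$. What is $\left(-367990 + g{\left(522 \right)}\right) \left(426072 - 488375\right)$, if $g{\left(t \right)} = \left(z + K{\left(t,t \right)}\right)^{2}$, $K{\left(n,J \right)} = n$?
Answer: $6080149770$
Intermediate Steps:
$v{\left(r \right)} = 2 r$
$z = -2$ ($z = 2 \left(-1\right) = -2$)
$g{\left(t \right)} = \left(-2 + t\right)^{2}$
$\left(-367990 + g{\left(522 \right)}\right) \left(426072 - 488375\right) = \left(-367990 + \left(-2 + 522\right)^{2}\right) \left(426072 - 488375\right) = \left(-367990 + 520^{2}\right) \left(-62303\right) = \left(-367990 + 270400\right) \left(-62303\right) = \left(-97590\right) \left(-62303\right) = 6080149770$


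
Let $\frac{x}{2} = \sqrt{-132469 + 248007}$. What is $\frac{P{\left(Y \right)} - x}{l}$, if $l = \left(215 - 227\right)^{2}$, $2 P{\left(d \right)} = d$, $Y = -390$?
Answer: $- \frac{65}{48} - \frac{\sqrt{115538}}{72} \approx -6.0751$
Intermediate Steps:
$P{\left(d \right)} = \frac{d}{2}$
$x = 2 \sqrt{115538}$ ($x = 2 \sqrt{-132469 + 248007} = 2 \sqrt{115538} \approx 679.82$)
$l = 144$ ($l = \left(-12\right)^{2} = 144$)
$\frac{P{\left(Y \right)} - x}{l} = \frac{\frac{1}{2} \left(-390\right) - 2 \sqrt{115538}}{144} = \left(-195 - 2 \sqrt{115538}\right) \frac{1}{144} = - \frac{65}{48} - \frac{\sqrt{115538}}{72}$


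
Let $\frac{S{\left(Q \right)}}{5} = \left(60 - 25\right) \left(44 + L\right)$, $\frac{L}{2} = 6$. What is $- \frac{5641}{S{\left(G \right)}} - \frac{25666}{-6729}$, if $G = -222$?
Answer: $\frac{213568511}{65944200} \approx 3.2386$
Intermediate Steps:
$L = 12$ ($L = 2 \cdot 6 = 12$)
$S{\left(Q \right)} = 9800$ ($S{\left(Q \right)} = 5 \left(60 - 25\right) \left(44 + 12\right) = 5 \cdot 35 \cdot 56 = 5 \cdot 1960 = 9800$)
$- \frac{5641}{S{\left(G \right)}} - \frac{25666}{-6729} = - \frac{5641}{9800} - \frac{25666}{-6729} = \left(-5641\right) \frac{1}{9800} - - \frac{25666}{6729} = - \frac{5641}{9800} + \frac{25666}{6729} = \frac{213568511}{65944200}$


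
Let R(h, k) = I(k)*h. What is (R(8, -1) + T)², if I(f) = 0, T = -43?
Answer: 1849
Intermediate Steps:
R(h, k) = 0 (R(h, k) = 0*h = 0)
(R(8, -1) + T)² = (0 - 43)² = (-43)² = 1849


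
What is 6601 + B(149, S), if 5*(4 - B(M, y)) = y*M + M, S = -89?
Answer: 46137/5 ≈ 9227.4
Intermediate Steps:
B(M, y) = 4 - M/5 - M*y/5 (B(M, y) = 4 - (y*M + M)/5 = 4 - (M*y + M)/5 = 4 - (M + M*y)/5 = 4 + (-M/5 - M*y/5) = 4 - M/5 - M*y/5)
6601 + B(149, S) = 6601 + (4 - ⅕*149 - ⅕*149*(-89)) = 6601 + (4 - 149/5 + 13261/5) = 6601 + 13132/5 = 46137/5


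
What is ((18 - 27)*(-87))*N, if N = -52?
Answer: -40716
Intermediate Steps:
((18 - 27)*(-87))*N = ((18 - 27)*(-87))*(-52) = -9*(-87)*(-52) = 783*(-52) = -40716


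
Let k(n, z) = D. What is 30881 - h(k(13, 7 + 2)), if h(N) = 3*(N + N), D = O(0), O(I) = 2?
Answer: 30869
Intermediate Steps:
D = 2
k(n, z) = 2
h(N) = 6*N (h(N) = 3*(2*N) = 6*N)
30881 - h(k(13, 7 + 2)) = 30881 - 6*2 = 30881 - 1*12 = 30881 - 12 = 30869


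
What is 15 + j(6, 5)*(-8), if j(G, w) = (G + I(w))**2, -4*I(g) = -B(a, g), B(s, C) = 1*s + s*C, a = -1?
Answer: -147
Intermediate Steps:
B(s, C) = s + C*s
I(g) = -1/4 - g/4 (I(g) = -(-1)*(-(1 + g))/4 = -(-1)*(-1 - g)/4 = -(1 + g)/4 = -1/4 - g/4)
j(G, w) = (-1/4 + G - w/4)**2 (j(G, w) = (G + (-1/4 - w/4))**2 = (-1/4 + G - w/4)**2)
15 + j(6, 5)*(-8) = 15 + ((1 + 5 - 4*6)**2/16)*(-8) = 15 + ((1 + 5 - 24)**2/16)*(-8) = 15 + ((1/16)*(-18)**2)*(-8) = 15 + ((1/16)*324)*(-8) = 15 + (81/4)*(-8) = 15 - 162 = -147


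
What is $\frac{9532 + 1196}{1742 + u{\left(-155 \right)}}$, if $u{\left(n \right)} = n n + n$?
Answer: $\frac{2682}{6403} \approx 0.41887$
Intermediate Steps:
$u{\left(n \right)} = n + n^{2}$ ($u{\left(n \right)} = n^{2} + n = n + n^{2}$)
$\frac{9532 + 1196}{1742 + u{\left(-155 \right)}} = \frac{9532 + 1196}{1742 - 155 \left(1 - 155\right)} = \frac{10728}{1742 - -23870} = \frac{10728}{1742 + 23870} = \frac{10728}{25612} = 10728 \cdot \frac{1}{25612} = \frac{2682}{6403}$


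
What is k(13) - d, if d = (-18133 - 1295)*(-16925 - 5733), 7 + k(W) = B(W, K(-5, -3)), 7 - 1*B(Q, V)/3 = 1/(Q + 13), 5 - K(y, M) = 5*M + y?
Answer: -11445189863/26 ≈ -4.4020e+8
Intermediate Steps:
K(y, M) = 5 - y - 5*M (K(y, M) = 5 - (5*M + y) = 5 - (y + 5*M) = 5 + (-y - 5*M) = 5 - y - 5*M)
B(Q, V) = 21 - 3/(13 + Q) (B(Q, V) = 21 - 3/(Q + 13) = 21 - 3/(13 + Q))
k(W) = -7 + 3*(90 + 7*W)/(13 + W)
d = 440199624 (d = -19428*(-22658) = 440199624)
k(13) - d = (179 + 14*13)/(13 + 13) - 1*440199624 = (179 + 182)/26 - 440199624 = (1/26)*361 - 440199624 = 361/26 - 440199624 = -11445189863/26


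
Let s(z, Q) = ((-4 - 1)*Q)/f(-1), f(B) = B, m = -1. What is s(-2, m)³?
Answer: -125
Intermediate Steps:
s(z, Q) = 5*Q (s(z, Q) = ((-4 - 1)*Q)/(-1) = -5*Q*(-1) = 5*Q)
s(-2, m)³ = (5*(-1))³ = (-5)³ = -125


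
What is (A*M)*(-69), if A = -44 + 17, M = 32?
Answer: 59616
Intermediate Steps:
A = -27
(A*M)*(-69) = -27*32*(-69) = -864*(-69) = 59616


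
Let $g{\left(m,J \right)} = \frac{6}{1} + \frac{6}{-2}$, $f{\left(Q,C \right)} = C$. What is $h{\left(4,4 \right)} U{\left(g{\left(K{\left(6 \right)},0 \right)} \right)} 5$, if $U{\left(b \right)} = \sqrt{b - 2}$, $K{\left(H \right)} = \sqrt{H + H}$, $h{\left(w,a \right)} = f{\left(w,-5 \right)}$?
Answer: $-25$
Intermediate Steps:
$h{\left(w,a \right)} = -5$
$K{\left(H \right)} = \sqrt{2} \sqrt{H}$ ($K{\left(H \right)} = \sqrt{2 H} = \sqrt{2} \sqrt{H}$)
$g{\left(m,J \right)} = 3$ ($g{\left(m,J \right)} = 6 \cdot 1 + 6 \left(- \frac{1}{2}\right) = 6 - 3 = 3$)
$U{\left(b \right)} = \sqrt{-2 + b}$
$h{\left(4,4 \right)} U{\left(g{\left(K{\left(6 \right)},0 \right)} \right)} 5 = - 5 \sqrt{-2 + 3} \cdot 5 = - 5 \sqrt{1} \cdot 5 = \left(-5\right) 1 \cdot 5 = \left(-5\right) 5 = -25$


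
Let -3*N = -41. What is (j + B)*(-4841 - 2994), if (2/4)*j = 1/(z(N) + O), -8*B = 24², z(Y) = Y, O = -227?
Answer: 36108381/64 ≈ 5.6419e+5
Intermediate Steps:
N = 41/3 (N = -⅓*(-41) = 41/3 ≈ 13.667)
B = -72 (B = -⅛*24² = -⅛*576 = -72)
j = -3/320 (j = 2/(41/3 - 227) = 2/(-640/3) = 2*(-3/640) = -3/320 ≈ -0.0093750)
(j + B)*(-4841 - 2994) = (-3/320 - 72)*(-4841 - 2994) = -23043/320*(-7835) = 36108381/64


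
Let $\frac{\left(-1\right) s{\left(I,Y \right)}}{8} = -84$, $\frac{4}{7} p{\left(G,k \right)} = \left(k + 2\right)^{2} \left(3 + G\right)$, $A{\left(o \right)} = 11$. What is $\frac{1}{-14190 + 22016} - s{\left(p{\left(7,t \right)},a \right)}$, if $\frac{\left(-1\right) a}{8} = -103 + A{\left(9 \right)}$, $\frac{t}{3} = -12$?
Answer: $- \frac{5259071}{7826} \approx -672.0$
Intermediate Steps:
$t = -36$ ($t = 3 \left(-12\right) = -36$)
$p{\left(G,k \right)} = \frac{7 \left(2 + k\right)^{2} \left(3 + G\right)}{4}$ ($p{\left(G,k \right)} = \frac{7 \left(k + 2\right)^{2} \left(3 + G\right)}{4} = \frac{7 \left(2 + k\right)^{2} \left(3 + G\right)}{4}$)
$a = 736$ ($a = - 8 \left(-103 + 11\right) = \left(-8\right) \left(-92\right) = 736$)
$s{\left(I,Y \right)} = 672$ ($s{\left(I,Y \right)} = \left(-8\right) \left(-84\right) = 672$)
$\frac{1}{-14190 + 22016} - s{\left(p{\left(7,t \right)},a \right)} = \frac{1}{-14190 + 22016} - 672 = \frac{1}{7826} - 672 = - \frac{5259071}{7826}$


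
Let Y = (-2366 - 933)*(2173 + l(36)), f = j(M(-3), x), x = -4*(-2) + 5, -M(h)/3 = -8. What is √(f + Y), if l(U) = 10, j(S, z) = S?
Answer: I*√7201693 ≈ 2683.6*I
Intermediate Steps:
M(h) = 24 (M(h) = -3*(-8) = 24)
x = 13 (x = 8 + 5 = 13)
f = 24
Y = -7201717 (Y = (-2366 - 933)*(2173 + 10) = -3299*2183 = -7201717)
√(f + Y) = √(24 - 7201717) = √(-7201693) = I*√7201693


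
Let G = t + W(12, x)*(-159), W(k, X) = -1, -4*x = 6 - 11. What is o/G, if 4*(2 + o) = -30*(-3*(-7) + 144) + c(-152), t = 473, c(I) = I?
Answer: -2555/1264 ≈ -2.0214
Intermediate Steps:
x = 5/4 (x = -(6 - 11)/4 = -¼*(-5) = 5/4 ≈ 1.2500)
o = -2555/2 (o = -2 + (-30*(-3*(-7) + 144) - 152)/4 = -2 + (-30*(21 + 144) - 152)/4 = -2 + (-30*165 - 152)/4 = -2 + (-4950 - 152)/4 = -2 + (¼)*(-5102) = -2 - 2551/2 = -2555/2 ≈ -1277.5)
G = 632 (G = 473 - 1*(-159) = 473 + 159 = 632)
o/G = -2555/2/632 = -2555/2*1/632 = -2555/1264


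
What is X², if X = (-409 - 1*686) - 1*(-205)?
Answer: 792100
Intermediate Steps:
X = -890 (X = (-409 - 686) + 205 = -1095 + 205 = -890)
X² = (-890)² = 792100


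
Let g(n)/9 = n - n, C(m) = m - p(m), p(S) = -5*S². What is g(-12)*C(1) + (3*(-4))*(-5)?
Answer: 60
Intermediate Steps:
C(m) = m + 5*m² (C(m) = m - (-5)*m² = m + 5*m²)
g(n) = 0 (g(n) = 9*(n - n) = 9*0 = 0)
g(-12)*C(1) + (3*(-4))*(-5) = 0*(1*(1 + 5*1)) + (3*(-4))*(-5) = 0*(1*(1 + 5)) - 12*(-5) = 0*(1*6) + 60 = 0*6 + 60 = 0 + 60 = 60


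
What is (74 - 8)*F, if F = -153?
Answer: -10098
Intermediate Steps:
(74 - 8)*F = (74 - 8)*(-153) = 66*(-153) = -10098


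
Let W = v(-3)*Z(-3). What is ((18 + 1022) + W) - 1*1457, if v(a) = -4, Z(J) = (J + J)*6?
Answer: -273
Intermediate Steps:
Z(J) = 12*J (Z(J) = (2*J)*6 = 12*J)
W = 144 (W = -48*(-3) = -4*(-36) = 144)
((18 + 1022) + W) - 1*1457 = ((18 + 1022) + 144) - 1*1457 = (1040 + 144) - 1457 = 1184 - 1457 = -273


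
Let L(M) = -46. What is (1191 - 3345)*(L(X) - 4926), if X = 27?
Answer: 10709688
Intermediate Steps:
(1191 - 3345)*(L(X) - 4926) = (1191 - 3345)*(-46 - 4926) = -2154*(-4972) = 10709688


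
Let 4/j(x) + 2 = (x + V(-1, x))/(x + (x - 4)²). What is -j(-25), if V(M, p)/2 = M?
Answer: 1088/553 ≈ 1.9675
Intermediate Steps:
V(M, p) = 2*M
j(x) = 4/(-2 + (-2 + x)/(x + (-4 + x)²)) (j(x) = 4/(-2 + (x + 2*(-1))/(x + (x - 4)²)) = 4/(-2 + (x - 2)/(x + (-4 + x)²)) = 4/(-2 + (-2 + x)/(x + (-4 + x)²)))
-j(-25) = -4*(-16 - 1*(-25)² + 7*(-25))/(34 - 15*(-25) + 2*(-25)²) = -4*(-16 - 1*625 - 175)/(34 + 375 + 2*625) = -4*(-16 - 625 - 175)/(34 + 375 + 1250) = -4*(-816)/1659 = -1*(-1088/553) = 1088/553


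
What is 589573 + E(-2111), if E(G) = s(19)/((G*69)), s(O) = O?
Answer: 85876613588/145659 ≈ 5.8957e+5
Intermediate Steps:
E(G) = 19/(69*G) (E(G) = 19/((G*69)) = 19/((69*G)) = 19*(1/(69*G)) = 19/(69*G))
589573 + E(-2111) = 589573 + (19/69)/(-2111) = 589573 + (19/69)*(-1/2111) = 589573 - 19/145659 = 85876613588/145659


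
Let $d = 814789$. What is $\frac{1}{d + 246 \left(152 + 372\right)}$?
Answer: $\frac{1}{943693} \approx 1.0597 \cdot 10^{-6}$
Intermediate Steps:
$\frac{1}{d + 246 \left(152 + 372\right)} = \frac{1}{814789 + 246 \left(152 + 372\right)} = \frac{1}{814789 + 246 \cdot 524} = \frac{1}{814789 + 128904} = \frac{1}{943693}$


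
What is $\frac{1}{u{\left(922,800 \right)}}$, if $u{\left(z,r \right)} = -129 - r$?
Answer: $- \frac{1}{929} \approx -0.0010764$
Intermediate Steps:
$\frac{1}{u{\left(922,800 \right)}} = \frac{1}{-129 - 800} = \frac{1}{-929} = - \frac{1}{929}$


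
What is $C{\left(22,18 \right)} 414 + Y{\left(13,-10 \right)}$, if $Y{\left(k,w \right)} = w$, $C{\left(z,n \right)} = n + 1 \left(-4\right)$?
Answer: $5786$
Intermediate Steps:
$C{\left(z,n \right)} = -4 + n$ ($C{\left(z,n \right)} = n - 4 = -4 + n$)
$C{\left(22,18 \right)} 414 + Y{\left(13,-10 \right)} = \left(-4 + 18\right) 414 - 10 = 14 \cdot 414 - 10 = 5796 - 10 = 5786$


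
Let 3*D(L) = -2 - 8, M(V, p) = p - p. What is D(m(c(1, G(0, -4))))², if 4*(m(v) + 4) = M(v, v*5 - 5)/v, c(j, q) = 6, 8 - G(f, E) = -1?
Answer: 100/9 ≈ 11.111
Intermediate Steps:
G(f, E) = 9 (G(f, E) = 8 - 1*(-1) = 8 + 1 = 9)
M(V, p) = 0
m(v) = -4 (m(v) = -4 + (0/v)/4 = -4 + (¼)*0 = -4 + 0 = -4)
D(L) = -10/3 (D(L) = (-2 - 8)/3 = (⅓)*(-10) = -10/3)
D(m(c(1, G(0, -4))))² = (-10/3)² = 100/9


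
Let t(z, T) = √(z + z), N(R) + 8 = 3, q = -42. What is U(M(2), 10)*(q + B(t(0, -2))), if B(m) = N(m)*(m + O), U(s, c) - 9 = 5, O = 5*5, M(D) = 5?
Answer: -2338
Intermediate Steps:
N(R) = -5 (N(R) = -8 + 3 = -5)
O = 25
U(s, c) = 14 (U(s, c) = 9 + 5 = 14)
t(z, T) = √2*√z (t(z, T) = √(2*z) = √2*√z)
B(m) = -125 - 5*m (B(m) = -5*(m + 25) = -5*(25 + m) = -125 - 5*m)
U(M(2), 10)*(q + B(t(0, -2))) = 14*(-42 + (-125 - 5*√2*√0)) = 14*(-42 + (-125 - 5*√2*0)) = 14*(-42 + (-125 - 5*0)) = 14*(-42 + (-125 + 0)) = 14*(-42 - 125) = 14*(-167) = -2338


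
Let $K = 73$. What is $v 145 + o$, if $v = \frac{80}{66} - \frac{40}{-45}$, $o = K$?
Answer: $\frac{37387}{99} \approx 377.65$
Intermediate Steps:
$o = 73$
$v = \frac{208}{99}$ ($v = 80 \cdot \frac{1}{66} - - \frac{8}{9} = \frac{40}{33} + \frac{8}{9} = \frac{208}{99} \approx 2.101$)
$v 145 + o = \frac{208}{99} \cdot 145 + 73 = \frac{30160}{99} + 73 = \frac{37387}{99}$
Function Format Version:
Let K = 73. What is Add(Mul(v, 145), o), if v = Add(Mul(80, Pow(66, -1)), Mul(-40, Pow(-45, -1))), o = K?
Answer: Rational(37387, 99) ≈ 377.65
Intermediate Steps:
o = 73
v = Rational(208, 99) (v = Add(Mul(80, Rational(1, 66)), Mul(-40, Rational(-1, 45))) = Add(Rational(40, 33), Rational(8, 9)) = Rational(208, 99) ≈ 2.1010)
Add(Mul(v, 145), o) = Add(Mul(Rational(208, 99), 145), 73) = Add(Rational(30160, 99), 73) = Rational(37387, 99)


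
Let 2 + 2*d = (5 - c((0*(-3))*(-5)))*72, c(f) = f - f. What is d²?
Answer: 32041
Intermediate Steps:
c(f) = 0
d = 179 (d = -1 + ((5 - 1*0)*72)/2 = -1 + ((5 + 0)*72)/2 = -1 + (5*72)/2 = -1 + (½)*360 = -1 + 180 = 179)
d² = 179² = 32041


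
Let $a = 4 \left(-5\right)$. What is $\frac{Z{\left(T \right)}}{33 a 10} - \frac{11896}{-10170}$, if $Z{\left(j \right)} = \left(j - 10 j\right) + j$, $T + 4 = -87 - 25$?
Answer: $\frac{287816}{279675} \approx 1.0291$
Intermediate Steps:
$a = -20$
$T = -116$ ($T = -4 - 112 = -116$)
$Z{\left(j \right)} = - 8 j$ ($Z{\left(j \right)} = - 9 j + j = - 8 j$)
$\frac{Z{\left(T \right)}}{33 a 10} - \frac{11896}{-10170} = \frac{\left(-8\right) \left(-116\right)}{33 \left(-20\right) 10} - \frac{11896}{-10170} = \frac{928}{\left(-660\right) 10} - - \frac{5948}{5085} = \frac{928}{-6600} + \frac{5948}{5085} = 928 \left(- \frac{1}{6600}\right) + \frac{5948}{5085} = - \frac{116}{825} + \frac{5948}{5085} = \frac{287816}{279675}$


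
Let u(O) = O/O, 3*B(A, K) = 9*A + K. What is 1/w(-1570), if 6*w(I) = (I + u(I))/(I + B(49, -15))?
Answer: 2856/523 ≈ 5.4608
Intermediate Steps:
B(A, K) = 3*A + K/3 (B(A, K) = (9*A + K)/3 = (K + 9*A)/3 = 3*A + K/3)
u(O) = 1
w(I) = (1 + I)/(6*(142 + I)) (w(I) = ((I + 1)/(I + (3*49 + (1/3)*(-15))))/6 = ((1 + I)/(I + (147 - 5)))/6 = ((1 + I)/(I + 142))/6 = ((1 + I)/(142 + I))/6 = (1 + I)/(6*(142 + I)))
1/w(-1570) = 1/((1 - 1570)/(6*(142 - 1570))) = 1/((1/6)*(-1569)/(-1428)) = 1/((1/6)*(-1/1428)*(-1569)) = 1/(523/2856) = 2856/523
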